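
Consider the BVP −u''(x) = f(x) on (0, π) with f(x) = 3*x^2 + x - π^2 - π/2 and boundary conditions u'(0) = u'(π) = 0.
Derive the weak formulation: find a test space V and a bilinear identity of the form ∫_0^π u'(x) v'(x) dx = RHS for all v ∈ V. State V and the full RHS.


V = H^1(0, π) (no boundary constraint on v; u is determined up to an additive constant); weak form: ∫_0^π u'v' dx = ∫_0^π (3*x^2 + x - π^2 - π/2) v dx for all v ∈ V.

Multiply both sides by a test function v and integrate from 0 to π:
  ∫_0^π −u''(x) v(x) dx = ∫_0^π f(x) v(x) dx.
Integrate the LHS by parts once:
  ∫_0^π −u'' v dx = −[u'(x) v(x)]_0^π + ∫_0^π u'(x) v'(x) dx.
Thus ∫_0^π u'(x) v'(x) dx = ∫_0^π f(x) v(x) dx + [u'(x) v(x)]_0^π.
Choose V so that boundary terms are either known or forced to vanish.
u has homogeneous Neumann: u'(0) = u'(π) = 0. So [u' v]_0^π = 0·v(π) − 0·v(0) = 0 for any v; take V = H^1(0, π).
Weak formulation: find u (satisfying any essential BC) such that ∫_0^π u'(x) v'(x) dx = ∫_0^π f v dx for all v ∈ V (homogeneous Neumann, so boundary terms vanish).
Substituting f(x) = 3*x^2 + x - π^2 - π/2, the right-hand side is ∫_0^π (3*x^2 + x - π^2 - π/2) v dx.
Compatibility check (pure Neumann): taking v ≡ 1 ∈ V gives 0 = ∫_0^π f dx + (0) − (0), i.e. ∫_0^π f dx must equal u'(0) − u'(π) = 0. Indeed ∫_0^π (3*x^2 + x - π^2 - π/2) dx = 0, so the data are compatible. The solution is then unique only up to an additive constant (fix it e.g. by requiring ∫_0^π u dx = 0).


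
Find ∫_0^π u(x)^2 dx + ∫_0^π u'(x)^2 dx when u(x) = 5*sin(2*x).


||u||_{H^1(0,π)}^2 = 125*π/2

u'(x) = 10*cos(2*x).
Expand u² and (u')² and integrate term by term on (0, π), using: for integers n ≥ 1, ∫_0^π sin²(nx) dx = ∫_0^π cos²(nx) dx = π/2; for n ≠ n', ∫_0^π sin(nx)sin(n'x) dx = ∫_0^π cos(nx)cos(n'x) dx = 0; and by product-to-sum, ∫_0^π sin(nx)cos(n'x) dx = ½∫_0^π [sin((n+n')x) + sin((n−n')x)] dx, which is 0 when n+n' is even and 2n/(n²−n'²) when n+n' is odd (it need not vanish on (0, π)).
  u² squared terms: (5)²·∫sin(2x)² dx = 25·π/2 = 25*π/2.
  So ∫_0^π u² dx = 25*π/2.
  (u')² squared terms: (10)²·∫cos(2x)² dx = 100·π/2 = 50*π.
  So ∫_0^π (u')² dx = 50*π.
||u||_{H^1}^2 = (25*π/2) + (50*π) = 125*π/2.


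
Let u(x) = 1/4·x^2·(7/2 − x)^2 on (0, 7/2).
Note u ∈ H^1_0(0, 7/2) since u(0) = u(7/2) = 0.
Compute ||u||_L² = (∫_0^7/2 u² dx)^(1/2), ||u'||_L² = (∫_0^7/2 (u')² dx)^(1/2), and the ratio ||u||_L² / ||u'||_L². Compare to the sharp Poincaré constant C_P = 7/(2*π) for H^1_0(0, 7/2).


||u||_L² / ||u'||_L² = 7*sqrt(3)/12 < C_P = 7/(2*π).

u(x) = 1/4·x^2·(7/2 − x)^2, so u'(x) = x*(2*x - 7)*(4*x - 7)/8.
u(x) = 1/4·x^2·(7/2 − x)^2 vanishes at x = 0 and x = 7/2, so u ∈ H^1_0(0, 7/2). Differentiate via the product rule and integrate the resulting polynomials term by term.
  ∫_0^7/2 u² dx = ∫_0^7/2 (x^8/16 - 7*x^7/8 + 147*x^6/32 - 343*x^5/32 + 2401*x^4/256) dx. Term by term:
    ∫_0^7/2 x^8/16 dx = 40353607/73728;  ∫_0^7/2 -7*x^7/8 dx = -40353607/16384;  ∫_0^7/2 147*x^6/32 dx = 17294403/4096;
    ∫_0^7/2 -343*x^5/32 dx = -40353607/12288;  ∫_0^7/2 2401*x^4/256 dx = 40353607/40960.
  Sum: 40353607/73728 − 40353607/16384 + 17294403/4096 − 40353607/12288 + 40353607/40960 = 5764801/737280.
  ∫_0^7/2 (u')² dx = ∫_0^7/2 (x^6 - 21*x^5/2 + 637*x^4/16 - 1029*x^3/16 + 2401*x^2/64) dx. Term by term:
    ∫_0^7/2 x^6 dx = 117649/128;  ∫_0^7/2 -21*x^5/2 dx = -823543/256;  ∫_0^7/2 637*x^4/16 dx = 10706059/2560;
    ∫_0^7/2 -1029*x^3/16 dx = -2470629/1024;  ∫_0^7/2 2401*x^2/64 dx = 823543/1536.
  Sum: 117649/128 − 823543/256 + 10706059/2560 − 2470629/1024 + 823543/1536 = 117649/15360.
∫_0^7/2 u² dx = 5764801/737280, so ||u||_L² = 2401*sqrt(5)/1920.
∫_0^7/2 (u')² dx = 117649/15360, so ||u'||_L² = 343*sqrt(15)/480.
Ratio ||u||_L² / ||u'||_L² = 7*sqrt(3)/12.
Sharp Poincaré constant on H^1_0(0, 7/2) is C_P = L/π = 7/(2*π), achieved by sin(2*π/7·x).
A polynomial bump cannot attain the sharp Poincaré constant (only the first sine eigenfunction does), so the ratio is strictly less than C_P, consistent with ||u||_L² ≤ C_P ||u'||_L².


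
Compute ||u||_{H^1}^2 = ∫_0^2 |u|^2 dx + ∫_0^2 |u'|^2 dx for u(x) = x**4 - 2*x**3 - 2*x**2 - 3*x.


||u||_{H^1}^2 = 14582/63

The H^1 norm (squared) on an interval (0, L) is
  ||u||_{H^1}^2 = ∫_0^L u(x)^2 dx + ∫_0^L u'(x)^2 dx.
Compute u'(x) = 4*x**3 - 6*x**2 - 4*x - 3.
Then u(x)^2 = x**8 - 4*x**7 + 2*x**5 + 16*x**4 + 12*x**3 + 9*x**2 and u'(x)^2 = 16*x**6 - 48*x**5 + 4*x**4 + 24*x**3 + 52*x**2 + 24*x + 9.
Integrate each monomial from 0 to 2 using ∫_0^2 c·x^n dx = c·2^(n+1)/(n+1):
  ∫_0^2 u(x)^2 dx = ∫_0^2 (x^8 - 4*x^7 + 2*x^5 + 16*x^4 + 12*x^3 + 9*x^2) dx. Term by term:
    ∫_0^2 x^8 dx = 512/9;  ∫_0^2 -4*x^7 dx = -128;  ∫_0^2 2*x^5 dx = 64/3;
    ∫_0^2 16*x^4 dx = 512/5;  ∫_0^2 12*x^3 dx = 48;  ∫_0^2 9*x^2 dx = 24.
  Sum: 512/9 − 128 + 64/3 + 512/5 + 48 + 24 = 5608/45.
  ∫_0^2 u'(x)^2 dx = ∫_0^2 (16*x^6 - 48*x^5 + 4*x^4 + 24*x^3 + 52*x^2 + 24*x + 9) dx. Term by term:
    ∫_0^2 16*x^6 dx = 2048/7;  ∫_0^2 -48*x^5 dx = -512;  ∫_0^2 4*x^4 dx = 128/5;
    ∫_0^2 24*x^3 dx = 96;  ∫_0^2 52*x^2 dx = 416/3;  ∫_0^2 24*x dx = 48;
    ∫_0^2 9 dx = 18.
  Sum: 2048/7 − 512 + 128/5 + 96 + 416/3 + 48 + 18 = 11218/105.
Adding: ||u||_{H^1}^2 = 5608/45 + 11218/105 = 14582/63.


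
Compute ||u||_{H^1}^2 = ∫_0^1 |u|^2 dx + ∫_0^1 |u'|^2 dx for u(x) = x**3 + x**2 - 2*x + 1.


||u||_{H^1}^2 = 527/210

The H^1 norm (squared) on an interval (0, L) is
  ||u||_{H^1}^2 = ∫_0^L u(x)^2 dx + ∫_0^L u'(x)^2 dx.
Compute u'(x) = 3*x**2 + 2*x - 2.
Then u(x)^2 = x**6 + 2*x**5 - 3*x**4 - 2*x**3 + 6*x**2 - 4*x + 1 and u'(x)^2 = 9*x**4 + 12*x**3 - 8*x**2 - 8*x + 4.
Integrate each monomial from 0 to 1 using ∫_0^1 c·x^n dx = c·1^(n+1)/(n+1):
  ∫_0^1 u(x)^2 dx = ∫_0^1 (x^6 + 2*x^5 - 3*x^4 - 2*x^3 + 6*x^2 - 4*x + 1) dx. Term by term:
    ∫_0^1 x^6 dx = 1/7;  ∫_0^1 2*x^5 dx = 1/3;  ∫_0^1 -3*x^4 dx = -3/5;
    ∫_0^1 -2*x^3 dx = -1/2;  ∫_0^1 6*x^2 dx = 2;  ∫_0^1 -4*x dx = -2;
    ∫_0^1 1 dx = 1.
  Sum: 1/7 + 1/3 − 3/5 − 1/2 + 2 − 2 + 1 = 79/210.
  ∫_0^1 u'(x)^2 dx = ∫_0^1 (9*x^4 + 12*x^3 - 8*x^2 - 8*x + 4) dx. Term by term:
    ∫_0^1 9*x^4 dx = 9/5;  ∫_0^1 12*x^3 dx = 3;  ∫_0^1 -8*x^2 dx = -8/3;
    ∫_0^1 -8*x dx = -4;  ∫_0^1 4 dx = 4.
  Sum: 9/5 + 3 − 8/3 − 4 + 4 = 32/15.
Adding: ||u||_{H^1}^2 = 79/210 + 32/15 = 527/210.


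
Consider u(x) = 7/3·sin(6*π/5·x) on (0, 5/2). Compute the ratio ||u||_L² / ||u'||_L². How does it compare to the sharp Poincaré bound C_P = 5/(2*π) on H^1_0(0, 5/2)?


||u||_L² / ||u'||_L² = 5/(6*π) < C_P = 5/(2*π).

u(x) = 7/3·sin(6*π/5·x), so u'(x) = 14*π*cos(6*π*x/5)/5.
Writing u(x) = A·sin(kπx/L) with A = 7/3 and k = 3, use ∫_0^L sin²(kπx/L) dx = L/2 and ∫_0^L cos²(kπx/L) dx = L/2.
u² = 49/9·sin²(6*π/5·x) and (u')² = 196*π^2/25·cos²(6*π/5·x), and each of sin², cos² integrates to L/2 = 5/4 over (0, 5/2).
∫_0^5/2 u² dx = 245/36, so ||u||_L² = 7*sqrt(5)/6.
∫_0^5/2 (u')² dx = 49*π^2/5, so ||u'||_L² = 7*sqrt(5)*π/5.
Ratio ||u||_L² / ||u'||_L² = 5/(6*π).
Sharp Poincaré constant on H^1_0(0, 5/2) is C_P = L/π = 5/(2*π), achieved by sin(2*π/5·x).
This is the k = 3 harmonic; the ratio L/(kπ) is strictly less than C_P = L/π, consistent with the sharp inequality ||u||_L² ≤ C_P ||u'||_L².


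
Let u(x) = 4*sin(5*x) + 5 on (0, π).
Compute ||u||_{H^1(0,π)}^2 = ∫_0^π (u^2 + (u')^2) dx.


||u||_{H^1(0,π)}^2 = 16 + 233*π

u'(x) = 20*cos(5*x).
Expand u² and (u')² and integrate term by term on (0, π), using: for integers n ≥ 1, ∫_0^π sin²(nx) dx = ∫_0^π cos²(nx) dx = π/2; for n ≠ n', ∫_0^π sin(nx)sin(n'x) dx = ∫_0^π cos(nx)cos(n'x) dx = 0; and by product-to-sum, ∫_0^π sin(nx)cos(n'x) dx = ½∫_0^π [sin((n+n')x) + sin((n−n')x)] dx, which is 0 when n+n' is even and 2n/(n²−n'²) when n+n' is odd (it need not vanish on (0, π)). For the constant mode: ∫_0^π 1 dx = π, ∫_0^π cos(nx) dx = 0, ∫_0^π sin(nx) dx = (1−(−1)^n)/n.
  u² squared terms: (5)²·∫1 dx = 25·π = 25*π;  (4)²·∫sin(5x)² dx = 16·π/2 = 8*π.
  u² cross terms: 2·(5)·(4)·∫1·sin(5x) dx = 40·(2/5) = 16.
  So ∫_0^π u² dx = 25*π + 8*π + 16 = 16 + 33*π.
  (u')² squared terms: (20)²·∫cos(5x)² dx = 400·π/2 = 200*π.
  So ∫_0^π (u')² dx = 200*π.
||u||_{H^1}^2 = (16 + 33*π) + (200*π) = 16 + 233*π.


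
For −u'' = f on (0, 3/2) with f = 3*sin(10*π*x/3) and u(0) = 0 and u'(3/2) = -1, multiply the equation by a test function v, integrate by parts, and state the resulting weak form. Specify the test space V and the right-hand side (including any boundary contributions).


V = {v ∈ H^1(0, 3/2) : v(0) = 0} (test functions vanish at x = 0 where u is specified); weak form: ∫_0^3/2 u'v' dx = ∫_0^3/2 (3*sin(10*π*x/3)) v dx − v(3/2) for all v ∈ V.

Multiply both sides by a test function v and integrate from 0 to 3/2:
  ∫_0^3/2 −u''(x) v(x) dx = ∫_0^3/2 f(x) v(x) dx.
Integrate the LHS by parts once:
  ∫_0^3/2 −u'' v dx = −[u'(x) v(x)]_0^3/2 + ∫_0^3/2 u'(x) v'(x) dx.
Thus ∫_0^3/2 u'(x) v'(x) dx = ∫_0^3/2 f(x) v(x) dx + [u'(x) v(x)]_0^3/2.
Choose V so that boundary terms are either known or forced to vanish.
Mixed BC: u(0) = 0 (Dirichlet) and u'(3/2) = -1 (Neumann). Define V = {v ∈ H^1(0, 3/2) : v(0) = 0}. Then [u' v]_0^3/2 = u'(3/2)·v(3/2) − u'(0)·0 = − v(3/2).
Weak formulation: find u (satisfying any essential BC) such that ∫_0^3/2 u'(x) v'(x) dx = ∫_0^3/2 f v dx − v(3/2) for all v ∈ V (Dirichlet at 0 absorbed into V; Neumann datum at x = 3/2 contributes the boundary term).
Substituting f(x) = 3*sin(10*π*x/3), the right-hand side is ∫_0^3/2 (3*sin(10*π*x/3)) v dx − v(3/2).


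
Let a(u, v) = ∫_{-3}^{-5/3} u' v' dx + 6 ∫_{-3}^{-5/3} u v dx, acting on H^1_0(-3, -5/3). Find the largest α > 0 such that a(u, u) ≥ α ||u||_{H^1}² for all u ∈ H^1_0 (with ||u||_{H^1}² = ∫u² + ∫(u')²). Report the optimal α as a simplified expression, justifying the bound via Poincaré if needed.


α = 1

Coercivity of a(·,·) on H^1_0(-3, -5/3) means a(u, u) ≥ α ||u||_{H^1}² for every u ∈ H^1_0.
The interval has length L = 4/3, and Poincaré/coercivity depend only on L. Here a(u, u) = ∫(u')² + (6)·∫u².
Here c = 6 ≥ 1, so a(u,u) = ∫(u')² + c∫u² ≥ ∫(u')² + ∫u² = ||u||_{H^1}², i.e. α = 1 works. No larger α is possible: a(u,u) ≥ α||u||_{H^1}² means (1−α)∫(u')² ≥ (α−c)∫u², and for the modes u_n = sin(nπ(x−x₀)/L) (x₀ the left endpoint) one has ∫u_n²/∫(u_n')² = (L/(nπ))² → 0, so a(u_n,u_n)/||u_n||_{H^1}² → 1. Hence the optimal constant is α = 1.
Therefore α = 1.


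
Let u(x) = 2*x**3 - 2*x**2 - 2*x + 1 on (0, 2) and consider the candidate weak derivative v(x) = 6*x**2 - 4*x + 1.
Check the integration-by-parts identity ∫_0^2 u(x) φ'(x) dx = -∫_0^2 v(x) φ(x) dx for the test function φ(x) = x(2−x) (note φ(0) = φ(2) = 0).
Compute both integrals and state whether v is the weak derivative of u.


LHS = -8/5, RHS = -28/5. No, v is not the weak derivative of u.

u(x) = 2*x**3 - 2*x**2 - 2*x + 1, classical derivative u'(x) = 6*x**2 - 4*x - 2.
φ(x) = x(2−x), so φ'(x) = 2 - 2*x.
Note φ(0) = φ(2) = 0, so the boundary term u·φ vanishes.
LHS = ∫_0^2 u(x) φ'(x) dx = ∫_0^2 (-4*x^4 + 8*x^3 - 6*x + 2) dx. Term by term:
  ∫_0^2 -4*x^4 dx = -128/5;  ∫_0^2 8*x^3 dx = 32;  ∫_0^2 -6*x dx = -12;
  ∫_0^2 2 dx = 4.
Sum: -128/5 + 32 − 12 + 4 = -8/5.
So LHS = -8/5.
∫_0^2 v(x) φ(x) dx = ∫_0^2 (-6*x^4 + 16*x^3 - 9*x^2 + 2*x) dx. Term by term:
  ∫_0^2 -6*x^4 dx = -192/5;  ∫_0^2 16*x^3 dx = 64;  ∫_0^2 -9*x^2 dx = -24;
  ∫_0^2 2*x dx = 4.
Sum: -192/5 + 64 − 24 + 4 = 28/5.
So RHS = -∫_0^2 v(x) φ(x) dx = -28/5.
LHS − RHS = 4 ≠ 0, so the identity fails.
(For a valid weak derivative the identity must hold for EVERY test function, in particular this one. The failure shows v is NOT the weak derivative of u.)
Correct weak derivative would be u'(x) = 6*x**2 - 4*x - 2.


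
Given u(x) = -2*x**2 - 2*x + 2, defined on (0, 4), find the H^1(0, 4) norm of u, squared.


||u||_{H^1}^2 = 8416/5

The H^1 norm (squared) on an interval (0, L) is
  ||u||_{H^1}^2 = ∫_0^L u(x)^2 dx + ∫_0^L u'(x)^2 dx.
Compute u'(x) = -4*x - 2.
Then u(x)^2 = 4*x**4 + 8*x**3 - 4*x**2 - 8*x + 4 and u'(x)^2 = 16*x**2 + 16*x + 4.
Integrate each monomial from 0 to 4 using ∫_0^4 c·x^n dx = c·4^(n+1)/(n+1):
  ∫_0^4 u(x)^2 dx = ∫_0^4 (4*x^4 + 8*x^3 - 4*x^2 - 8*x + 4) dx. Term by term:
    ∫_0^4 4*x^4 dx = 4096/5;  ∫_0^4 8*x^3 dx = 512;  ∫_0^4 -4*x^2 dx = -256/3;
    ∫_0^4 -8*x dx = -64;  ∫_0^4 4 dx = 16.
  Sum: 4096/5 + 512 − 256/3 − 64 + 16 = 17968/15.
  ∫_0^4 u'(x)^2 dx = ∫_0^4 (16*x^2 + 16*x + 4) dx. Term by term:
    ∫_0^4 16*x^2 dx = 1024/3;  ∫_0^4 16*x dx = 128;  ∫_0^4 4 dx = 16.
  Sum: 1024/3 + 128 + 16 = 1456/3.
Adding: ||u||_{H^1}^2 = 17968/15 + 1456/3 = 8416/5.


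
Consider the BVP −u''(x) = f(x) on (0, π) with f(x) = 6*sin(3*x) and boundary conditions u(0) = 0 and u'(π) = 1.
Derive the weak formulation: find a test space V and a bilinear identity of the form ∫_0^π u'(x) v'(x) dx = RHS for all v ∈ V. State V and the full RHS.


V = {v ∈ H^1(0, π) : v(0) = 0} (test functions vanish at x = 0 where u is specified); weak form: ∫_0^π u'v' dx = ∫_0^π (6*sin(3*x)) v dx + v(π) for all v ∈ V.

Multiply both sides by a test function v and integrate from 0 to π:
  ∫_0^π −u''(x) v(x) dx = ∫_0^π f(x) v(x) dx.
Integrate the LHS by parts once:
  ∫_0^π −u'' v dx = −[u'(x) v(x)]_0^π + ∫_0^π u'(x) v'(x) dx.
Thus ∫_0^π u'(x) v'(x) dx = ∫_0^π f(x) v(x) dx + [u'(x) v(x)]_0^π.
Choose V so that boundary terms are either known or forced to vanish.
Mixed BC: u(0) = 0 (Dirichlet) and u'(π) = 1 (Neumann). Define V = {v ∈ H^1(0, π) : v(0) = 0}. Then [u' v]_0^π = u'(π)·v(π) − u'(0)·0 = v(π).
Weak formulation: find u (satisfying any essential BC) such that ∫_0^π u'(x) v'(x) dx = ∫_0^π f v dx + v(π) for all v ∈ V (Dirichlet at 0 absorbed into V; Neumann datum at x = π contributes the boundary term).
Substituting f(x) = 6*sin(3*x), the right-hand side is ∫_0^π (6*sin(3*x)) v dx + v(π).


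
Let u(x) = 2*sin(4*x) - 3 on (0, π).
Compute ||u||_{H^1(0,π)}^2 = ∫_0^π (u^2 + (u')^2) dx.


||u||_{H^1(0,π)}^2 = 43*π

u'(x) = 8*cos(4*x).
Expand u² and (u')² and integrate term by term on (0, π), using: for integers n ≥ 1, ∫_0^π sin²(nx) dx = ∫_0^π cos²(nx) dx = π/2; for n ≠ n', ∫_0^π sin(nx)sin(n'x) dx = ∫_0^π cos(nx)cos(n'x) dx = 0; and by product-to-sum, ∫_0^π sin(nx)cos(n'x) dx = ½∫_0^π [sin((n+n')x) + sin((n−n')x)] dx, which is 0 when n+n' is even and 2n/(n²−n'²) when n+n' is odd (it need not vanish on (0, π)). For the constant mode: ∫_0^π 1 dx = π, ∫_0^π cos(nx) dx = 0, ∫_0^π sin(nx) dx = (1−(−1)^n)/n.
  u² squared terms: (-3)²·∫1 dx = 9·π = 9*π;  (2)²·∫sin(4x)² dx = 4·π/2 = 2*π.
  u² cross terms: 2·(-3)·(2)·∫1·sin(4x) dx = -12·(0) = 0.
  So ∫_0^π u² dx = 9*π + 2*π + 0 = 11*π.
  (u')² squared terms: (8)²·∫cos(4x)² dx = 64·π/2 = 32*π.
  So ∫_0^π (u')² dx = 32*π.
||u||_{H^1}^2 = (11*π) + (32*π) = 43*π.


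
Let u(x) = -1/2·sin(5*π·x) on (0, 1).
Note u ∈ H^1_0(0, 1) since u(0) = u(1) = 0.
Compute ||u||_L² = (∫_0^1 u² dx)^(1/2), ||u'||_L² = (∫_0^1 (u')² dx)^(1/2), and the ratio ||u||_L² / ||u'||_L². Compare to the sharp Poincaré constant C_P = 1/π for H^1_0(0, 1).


||u||_L² / ||u'||_L² = 1/(5*π) < C_P = 1/π.

u(x) = -1/2·sin(5*π·x), so u'(x) = -5*π*cos(5*π*x)/2.
Writing u(x) = A·sin(kπx/L) with A = -1/2 and k = 5, use ∫_0^L sin²(kπx/L) dx = L/2 and ∫_0^L cos²(kπx/L) dx = L/2.
u² = 1/4·sin²(5*π·x) and (u')² = 25*π^2/4·cos²(5*π·x), and each of sin², cos² integrates to L/2 = 1/2 over (0, 1).
∫_0^1 u² dx = 1/8, so ||u||_L² = sqrt(2)/4.
∫_0^1 (u')² dx = 25*π^2/8, so ||u'||_L² = 5*sqrt(2)*π/4.
Ratio ||u||_L² / ||u'||_L² = 1/(5*π).
Sharp Poincaré constant on H^1_0(0, 1) is C_P = L/π = 1/π, achieved by sin(π·x).
This is the k = 5 harmonic; the ratio L/(kπ) is strictly less than C_P = L/π, consistent with the sharp inequality ||u||_L² ≤ C_P ||u'||_L².


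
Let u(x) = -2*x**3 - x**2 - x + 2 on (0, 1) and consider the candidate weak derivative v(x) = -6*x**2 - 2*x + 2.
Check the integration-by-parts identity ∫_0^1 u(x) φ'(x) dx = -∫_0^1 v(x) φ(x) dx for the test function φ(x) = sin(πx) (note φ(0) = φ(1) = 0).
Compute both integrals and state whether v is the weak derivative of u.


LHS = -24/π^3 + 10/π, RHS = -24/π^3 + 4/π. No, v is not the weak derivative of u.

u(x) = -2*x**3 - x**2 - x + 2, classical derivative u'(x) = -6*x**2 - 2*x - 1.
φ(x) = sin(πx), so φ'(x) = π*cos(π*x).
Note φ(0) = φ(1) = 0, so the boundary term u·φ vanishes.
LHS = ∫_0^1 u(x) φ'(x) dx = ∫_0^1 (-2*π*x^3*cos(π*x) - π*x^2*cos(π*x) - π*x*cos(π*x) + 2*π*cos(π*x)) dx. Term by term:
  ∫_0^1 2*π*cos(π*x) dx = 0;  ∫_0^1 -π*x*cos(π*x) dx = 2/π;  ∫_0^1 -π*x^2*cos(π*x) dx = 2/π;
  ∫_0^1 -2*π*x^3*cos(π*x) dx = -24/π^3 + 6/π.
Sum: 0 + 2/π + 2/π + -24/π^3 + 6/π = -24/π^3 + 10/π.
So LHS = -24/π^3 + 10/π.
∫_0^1 v(x) φ(x) dx = ∫_0^1 (-6*x^2*sin(π*x) - 2*x*sin(π*x) + 2*sin(π*x)) dx. Term by term:
  ∫_0^1 2*sin(π*x) dx = 4/π;  ∫_0^1 -6*x^2*sin(π*x) dx = -6/π + 24/π^3;  ∫_0^1 -2*x*sin(π*x) dx = -2/π.
Sum: 4/π + -6/π + 24/π^3 − 2/π = -4/π + 24/π^3.
So RHS = -∫_0^1 v(x) φ(x) dx = -24/π^3 + 4/π.
LHS − RHS = 6/π ≠ 0, so the identity fails.
(For a valid weak derivative the identity must hold for EVERY test function, in particular this one. The failure shows v is NOT the weak derivative of u.)
Correct weak derivative would be u'(x) = -6*x**2 - 2*x - 1.


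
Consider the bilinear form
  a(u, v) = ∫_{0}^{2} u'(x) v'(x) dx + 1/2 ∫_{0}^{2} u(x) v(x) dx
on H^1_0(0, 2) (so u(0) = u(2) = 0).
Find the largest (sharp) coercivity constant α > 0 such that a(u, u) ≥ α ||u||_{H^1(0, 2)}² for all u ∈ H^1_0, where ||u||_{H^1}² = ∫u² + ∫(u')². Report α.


α = (2 + π^2)/(4 + π^2)

Coercivity of a(·,·) on H^1_0(0, 2) means a(u, u) ≥ α ||u||_{H^1}² for every u ∈ H^1_0.
The interval has length L = 2, and Poincaré/coercivity depend only on L. Here a(u, u) = ∫(u')² + (1/2)·∫u².
Here 0 < c = 1/2 < 1. The condition a(u,u) ≥ α||u||_{H^1}² reads (1−α)∫(u')² ≥ (α−c)∫u². Any admissible α is ≤ 1 (rapidly oscillating u have ∫u²/∫(u')² → 0), and α = 1 would force 0 ≥ (1−c)∫u², impossible since c < 1; so 1−α > 0. By the sharp Poincaré inequality on H^1_0 of an interval of length L, ∫(u')² ≥ (π/L)²∫u² with equality for the first sine mode sin(π(x−x₀)/L) (x₀ the left endpoint), so the inequality holds for all u iff (1−α)(π/L)² ≥ α − c, i.e. α ≤ ((π/L)² + c)/((π/L)² + 1) = (1 + c(L/π)²)/(1 + (L/π)²). With (π/L)² = π^2/4 and c = 1/2, the largest admissible constant is α = ((π/L)² + c)/((π/L)² + 1).
Simplifying, α = (2 + π^2)/(4 + π^2).


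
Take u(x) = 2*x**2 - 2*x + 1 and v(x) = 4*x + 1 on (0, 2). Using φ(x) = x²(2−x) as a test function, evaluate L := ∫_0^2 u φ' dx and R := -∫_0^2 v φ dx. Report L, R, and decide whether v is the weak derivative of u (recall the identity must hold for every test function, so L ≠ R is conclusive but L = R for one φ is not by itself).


LHS = -56/15, RHS = -116/15. No, v is not the weak derivative of u.

u(x) = 2*x**2 - 2*x + 1, classical derivative u'(x) = 4*x - 2.
φ(x) = x²(2−x), so φ'(x) = x*(4 - 3*x).
Note φ(0) = φ(2) = 0, so the boundary term u·φ vanishes.
LHS = ∫_0^2 u(x) φ'(x) dx = ∫_0^2 (-6*x^4 + 14*x^3 - 11*x^2 + 4*x) dx. Term by term:
  ∫_0^2 -6*x^4 dx = -192/5;  ∫_0^2 14*x^3 dx = 56;  ∫_0^2 -11*x^2 dx = -88/3;
  ∫_0^2 4*x dx = 8.
Sum: -192/5 + 56 − 88/3 + 8 = -56/15.
So LHS = -56/15.
∫_0^2 v(x) φ(x) dx = ∫_0^2 (-4*x^4 + 7*x^3 + 2*x^2) dx. Term by term:
  ∫_0^2 -4*x^4 dx = -128/5;  ∫_0^2 7*x^3 dx = 28;  ∫_0^2 2*x^2 dx = 16/3.
Sum: -128/5 + 28 + 16/3 = 116/15.
So RHS = -∫_0^2 v(x) φ(x) dx = -116/15.
LHS − RHS = 4 ≠ 0, so the identity fails.
(For a valid weak derivative the identity must hold for EVERY test function, in particular this one. The failure shows v is NOT the weak derivative of u.)
Correct weak derivative would be u'(x) = 4*x - 2.


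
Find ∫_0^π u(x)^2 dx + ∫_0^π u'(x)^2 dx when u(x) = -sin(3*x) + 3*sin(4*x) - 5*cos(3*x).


||u||_{H^1(0,π)}^2 = -2400/7 + 413*π/2

u'(x) = 15*sin(3*x) - 3*cos(3*x) + 12*cos(4*x).
Expand u² and (u')² and integrate term by term on (0, π), using: for integers n ≥ 1, ∫_0^π sin²(nx) dx = ∫_0^π cos²(nx) dx = π/2; for n ≠ n', ∫_0^π sin(nx)sin(n'x) dx = ∫_0^π cos(nx)cos(n'x) dx = 0; and by product-to-sum, ∫_0^π sin(nx)cos(n'x) dx = ½∫_0^π [sin((n+n')x) + sin((n−n')x)] dx, which is 0 when n+n' is even and 2n/(n²−n'²) when n+n' is odd (it need not vanish on (0, π)).
  u² squared terms: (-1)²·∫sin(3x)² dx = 1·π/2 = π/2;  (-5)²·∫cos(3x)² dx = 25·π/2 = 25*π/2;  (3)²·∫sin(4x)² dx = 9·π/2 = 9*π/2.
  u² cross terms: 2·(-1)·(-5)·∫sin(3x)·cos(3x) dx = 10·(0) = 0;  2·(-1)·(3)·∫sin(3x)·sin(4x) dx = -6·(0) = 0;  2·(-5)·(3)·∫cos(3x)·sin(4x) dx = -30·(8/7) = -240/7.
  So ∫_0^π u² dx = π/2 + 25*π/2 + 9*π/2 + 0 + 0 − 240/7 = -240/7 + 35*π/2.
  (u')² squared terms: (-3)²·∫cos(3x)² dx = 9·π/2 = 9*π/2;  (12)²·∫cos(4x)² dx = 144·π/2 = 72*π;  (15)²·∫sin(3x)² dx = 225·π/2 = 225*π/2.
  (u')² cross terms: 2·(-3)·(12)·∫cos(3x)·cos(4x) dx = -72·(0) = 0;  2·(-3)·(15)·∫cos(3x)·sin(3x) dx = -90·(0) = 0;  2·(12)·(15)·∫cos(4x)·sin(3x) dx = 360·(-6/7) = -2160/7.
  So ∫_0^π (u')² dx = 9*π/2 + 72*π + 225*π/2 + 0 + 0 − 2160/7 = -2160/7 + 189*π.
||u||_{H^1}^2 = (-240/7 + 35*π/2) + (-2160/7 + 189*π) = -2400/7 + 413*π/2.


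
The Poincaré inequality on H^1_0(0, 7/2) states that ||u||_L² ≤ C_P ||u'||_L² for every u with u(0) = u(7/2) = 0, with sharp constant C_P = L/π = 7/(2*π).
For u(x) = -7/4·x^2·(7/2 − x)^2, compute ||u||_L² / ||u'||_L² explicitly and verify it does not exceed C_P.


||u||_L² / ||u'||_L² = 7*sqrt(3)/12 < C_P = 7/(2*π).

u(x) = -7/4·x^2·(7/2 − x)^2, so u'(x) = 7*x*(-8*x^2 + 42*x - 49)/8.
u(x) = -7/4·x^2·(7/2 − x)^2 vanishes at x = 0 and x = 7/2, so u ∈ H^1_0(0, 7/2). Differentiate via the product rule and integrate the resulting polynomials term by term.
  ∫_0^7/2 u² dx = ∫_0^7/2 (49*x^8/16 - 343*x^7/8 + 7203*x^6/32 - 16807*x^5/32 + 117649*x^4/256) dx. Term by term:
    ∫_0^7/2 49*x^8/16 dx = 1977326743/73728;  ∫_0^7/2 -343*x^7/8 dx = -1977326743/16384;  ∫_0^7/2 7203*x^6/32 dx = 847425747/4096;
    ∫_0^7/2 -16807*x^5/32 dx = -1977326743/12288;  ∫_0^7/2 117649*x^4/256 dx = 1977326743/40960.
  Sum: 1977326743/73728 − 1977326743/16384 + 847425747/4096 − 1977326743/12288 + 1977326743/40960 = 282475249/737280.
  ∫_0^7/2 (u')² dx = ∫_0^7/2 (49*x^6 - 1029*x^5/2 + 31213*x^4/16 - 50421*x^3/16 + 117649*x^2/64) dx. Term by term:
    ∫_0^7/2 49*x^6 dx = 5764801/128;  ∫_0^7/2 -1029*x^5/2 dx = -40353607/256;  ∫_0^7/2 31213*x^4/16 dx = 524596891/2560;
    ∫_0^7/2 -50421*x^3/16 dx = -121060821/1024;  ∫_0^7/2 117649*x^2/64 dx = 40353607/1536.
  Sum: 5764801/128 − 40353607/256 + 524596891/2560 − 121060821/1024 + 40353607/1536 = 5764801/15360.
∫_0^7/2 u² dx = 282475249/737280, so ||u||_L² = 16807*sqrt(5)/1920.
∫_0^7/2 (u')² dx = 5764801/15360, so ||u'||_L² = 2401*sqrt(15)/480.
Ratio ||u||_L² / ||u'||_L² = 7*sqrt(3)/12.
Sharp Poincaré constant on H^1_0(0, 7/2) is C_P = L/π = 7/(2*π), achieved by sin(2*π/7·x).
A polynomial bump cannot attain the sharp Poincaré constant (only the first sine eigenfunction does), so the ratio is strictly less than C_P, consistent with ||u||_L² ≤ C_P ||u'||_L².


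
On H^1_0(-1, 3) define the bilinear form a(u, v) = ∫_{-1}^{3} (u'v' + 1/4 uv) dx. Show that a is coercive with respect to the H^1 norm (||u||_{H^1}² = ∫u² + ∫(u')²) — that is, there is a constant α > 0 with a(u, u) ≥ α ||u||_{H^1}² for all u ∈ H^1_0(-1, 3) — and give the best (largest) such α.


α = (4 + π^2)/(π^2 + 16)

Coercivity of a(·,·) on H^1_0(-1, 3) means a(u, u) ≥ α ||u||_{H^1}² for every u ∈ H^1_0.
The interval has length L = 4, and Poincaré/coercivity depend only on L. Here a(u, u) = ∫(u')² + (1/4)·∫u².
Here 0 < c = 1/4 < 1. The condition a(u,u) ≥ α||u||_{H^1}² reads (1−α)∫(u')² ≥ (α−c)∫u². Any admissible α is ≤ 1 (rapidly oscillating u have ∫u²/∫(u')² → 0), and α = 1 would force 0 ≥ (1−c)∫u², impossible since c < 1; so 1−α > 0. By the sharp Poincaré inequality on H^1_0 of an interval of length L, ∫(u')² ≥ (π/L)²∫u² with equality for the first sine mode sin(π(x−x₀)/L) (x₀ the left endpoint), so the inequality holds for all u iff (1−α)(π/L)² ≥ α − c, i.e. α ≤ ((π/L)² + c)/((π/L)² + 1) = (1 + c(L/π)²)/(1 + (L/π)²). With (π/L)² = π^2/16 and c = 1/4, the largest admissible constant is α = ((π/L)² + c)/((π/L)² + 1).
Simplifying, α = (4 + π^2)/(π^2 + 16).


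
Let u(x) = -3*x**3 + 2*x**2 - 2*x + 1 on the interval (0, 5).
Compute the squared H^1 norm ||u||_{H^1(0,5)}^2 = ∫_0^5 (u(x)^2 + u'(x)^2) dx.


||u||_{H^1}^2 = 1661225/14

The H^1 norm (squared) on an interval (0, L) is
  ||u||_{H^1}^2 = ∫_0^L u(x)^2 dx + ∫_0^L u'(x)^2 dx.
Compute u'(x) = -9*x**2 + 4*x - 2.
Then u(x)^2 = 9*x**6 - 12*x**5 + 16*x**4 - 14*x**3 + 8*x**2 - 4*x + 1 and u'(x)^2 = 81*x**4 - 72*x**3 + 52*x**2 - 16*x + 4.
Integrate each monomial from 0 to 5 using ∫_0^5 c·x^n dx = c·5^(n+1)/(n+1):
  ∫_0^5 u(x)^2 dx = ∫_0^5 (9*x^6 - 12*x^5 + 16*x^4 - 14*x^3 + 8*x^2 - 4*x + 1) dx. Term by term:
    ∫_0^5 9*x^6 dx = 703125/7;  ∫_0^5 -12*x^5 dx = -31250;  ∫_0^5 16*x^4 dx = 10000;
    ∫_0^5 -14*x^3 dx = -4375/2;  ∫_0^5 8*x^2 dx = 1000/3;  ∫_0^5 -4*x dx = -50;
    ∫_0^5 1 dx = 5.
  Sum: 703125/7 − 31250 + 10000 − 4375/2 + 1000/3 − 50 + 5 = 3246485/42.
  ∫_0^5 u'(x)^2 dx = ∫_0^5 (81*x^4 - 72*x^3 + 52*x^2 - 16*x + 4) dx. Term by term:
    ∫_0^5 81*x^4 dx = 50625;  ∫_0^5 -72*x^3 dx = -11250;  ∫_0^5 52*x^2 dx = 6500/3;
    ∫_0^5 -16*x dx = -200;  ∫_0^5 4 dx = 20.
  Sum: 50625 − 11250 + 6500/3 − 200 + 20 = 124085/3.
Adding: ||u||_{H^1}^2 = 3246485/42 + 124085/3 = 1661225/14.


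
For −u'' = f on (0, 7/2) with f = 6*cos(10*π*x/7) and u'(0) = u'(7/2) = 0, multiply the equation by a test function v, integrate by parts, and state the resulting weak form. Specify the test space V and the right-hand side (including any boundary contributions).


V = H^1(0, 7/2) (no boundary constraint on v; u is determined up to an additive constant); weak form: ∫_0^7/2 u'v' dx = ∫_0^7/2 (6*cos(10*π*x/7)) v dx for all v ∈ V.

Multiply both sides by a test function v and integrate from 0 to 7/2:
  ∫_0^7/2 −u''(x) v(x) dx = ∫_0^7/2 f(x) v(x) dx.
Integrate the LHS by parts once:
  ∫_0^7/2 −u'' v dx = −[u'(x) v(x)]_0^7/2 + ∫_0^7/2 u'(x) v'(x) dx.
Thus ∫_0^7/2 u'(x) v'(x) dx = ∫_0^7/2 f(x) v(x) dx + [u'(x) v(x)]_0^7/2.
Choose V so that boundary terms are either known or forced to vanish.
u has homogeneous Neumann: u'(0) = u'(7/2) = 0. So [u' v]_0^7/2 = 0·v(7/2) − 0·v(0) = 0 for any v; take V = H^1(0, 7/2).
Weak formulation: find u (satisfying any essential BC) such that ∫_0^7/2 u'(x) v'(x) dx = ∫_0^7/2 f v dx for all v ∈ V (homogeneous Neumann, so boundary terms vanish).
Substituting f(x) = 6*cos(10*π*x/7), the right-hand side is ∫_0^7/2 (6*cos(10*π*x/7)) v dx.
Compatibility check (pure Neumann): taking v ≡ 1 ∈ V gives 0 = ∫_0^7/2 f dx + (0) − (0), i.e. ∫_0^7/2 f dx must equal u'(0) − u'(7/2) = 0. Indeed ∫_0^7/2 (6*cos(10*π*x/7)) dx = 0, so the data are compatible. The solution is then unique only up to an additive constant (fix it e.g. by requiring ∫_0^7/2 u dx = 0).


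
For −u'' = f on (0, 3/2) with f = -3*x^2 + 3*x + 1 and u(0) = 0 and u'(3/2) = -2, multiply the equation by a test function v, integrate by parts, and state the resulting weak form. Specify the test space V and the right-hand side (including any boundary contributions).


V = {v ∈ H^1(0, 3/2) : v(0) = 0} (test functions vanish at x = 0 where u is specified); weak form: ∫_0^3/2 u'v' dx = ∫_0^3/2 (-3*x^2 + 3*x + 1) v dx − 2·v(3/2) for all v ∈ V.

Multiply both sides by a test function v and integrate from 0 to 3/2:
  ∫_0^3/2 −u''(x) v(x) dx = ∫_0^3/2 f(x) v(x) dx.
Integrate the LHS by parts once:
  ∫_0^3/2 −u'' v dx = −[u'(x) v(x)]_0^3/2 + ∫_0^3/2 u'(x) v'(x) dx.
Thus ∫_0^3/2 u'(x) v'(x) dx = ∫_0^3/2 f(x) v(x) dx + [u'(x) v(x)]_0^3/2.
Choose V so that boundary terms are either known or forced to vanish.
Mixed BC: u(0) = 0 (Dirichlet) and u'(3/2) = -2 (Neumann). Define V = {v ∈ H^1(0, 3/2) : v(0) = 0}. Then [u' v]_0^3/2 = u'(3/2)·v(3/2) − u'(0)·0 = − 2·v(3/2).
Weak formulation: find u (satisfying any essential BC) such that ∫_0^3/2 u'(x) v'(x) dx = ∫_0^3/2 f v dx − 2·v(3/2) for all v ∈ V (Dirichlet at 0 absorbed into V; Neumann datum at x = 3/2 contributes the boundary term).
Substituting f(x) = -3*x^2 + 3*x + 1, the right-hand side is ∫_0^3/2 (-3*x^2 + 3*x + 1) v dx − 2·v(3/2).


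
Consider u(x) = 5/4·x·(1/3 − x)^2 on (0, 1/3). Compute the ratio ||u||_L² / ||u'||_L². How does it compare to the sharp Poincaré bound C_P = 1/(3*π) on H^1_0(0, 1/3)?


||u||_L² / ||u'||_L² = sqrt(14)/42 < C_P = 1/(3*π).

u(x) = 5/4·x·(1/3 − x)^2, so u'(x) = 15*x^2/4 - 5*x/3 + 5/36.
u(x) = 5/4·x·(1/3 − x)^2 vanishes at x = 0 and x = 1/3, so u ∈ H^1_0(0, 1/3). Differentiate via the product rule and integrate the resulting polynomials term by term.
  ∫_0^1/3 u² dx = ∫_0^1/3 (25*x^6/16 - 25*x^5/12 + 25*x^4/24 - 25*x^3/108 + 25*x^2/1296) dx. Term by term:
    ∫_0^1/3 25*x^6/16 dx = 25/244944;  ∫_0^1/3 -25*x^5/12 dx = -25/52488;  ∫_0^1/3 25*x^4/24 dx = 5/5832;
    ∫_0^1/3 -25*x^3/108 dx = -25/34992;  ∫_0^1/3 25*x^2/1296 dx = 25/104976.
  Sum: 25/244944 − 25/52488 + 5/5832 − 25/34992 + 25/104976 = 5/734832.
  ∫_0^1/3 (u')² dx = ∫_0^1/3 (225*x^4/16 - 25*x^3/2 + 275*x^2/72 - 25*x/54 + 25/1296) dx. Term by term:
    ∫_0^1/3 225*x^4/16 dx = 5/432;  ∫_0^1/3 -25*x^3/2 dx = -25/648;  ∫_0^1/3 275*x^2/72 dx = 275/5832;
    ∫_0^1/3 -25*x/54 dx = -25/972;  ∫_0^1/3 25/1296 dx = 25/3888.
  Sum: 5/432 − 25/648 + 275/5832 − 25/972 + 25/3888 = 5/5832.
∫_0^1/3 u² dx = 5/734832, so ||u||_L² = sqrt(35)/2268.
∫_0^1/3 (u')² dx = 5/5832, so ||u'||_L² = sqrt(10)/108.
Ratio ||u||_L² / ||u'||_L² = sqrt(14)/42.
Sharp Poincaré constant on H^1_0(0, 1/3) is C_P = L/π = 1/(3*π), achieved by sin(3*π·x).
A polynomial bump cannot attain the sharp Poincaré constant (only the first sine eigenfunction does), so the ratio is strictly less than C_P, consistent with ||u||_L² ≤ C_P ||u'||_L².


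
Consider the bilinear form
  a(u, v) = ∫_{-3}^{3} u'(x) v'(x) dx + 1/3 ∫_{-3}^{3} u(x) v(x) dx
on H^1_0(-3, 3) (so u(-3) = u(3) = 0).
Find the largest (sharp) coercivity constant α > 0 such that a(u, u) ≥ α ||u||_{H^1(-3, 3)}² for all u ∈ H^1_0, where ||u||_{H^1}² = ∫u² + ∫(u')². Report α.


α = (π^2 + 12)/(π^2 + 36)

Coercivity of a(·,·) on H^1_0(-3, 3) means a(u, u) ≥ α ||u||_{H^1}² for every u ∈ H^1_0.
The interval has length L = 6, and Poincaré/coercivity depend only on L. Here a(u, u) = ∫(u')² + (1/3)·∫u².
Here 0 < c = 1/3 < 1. The condition a(u,u) ≥ α||u||_{H^1}² reads (1−α)∫(u')² ≥ (α−c)∫u². Any admissible α is ≤ 1 (rapidly oscillating u have ∫u²/∫(u')² → 0), and α = 1 would force 0 ≥ (1−c)∫u², impossible since c < 1; so 1−α > 0. By the sharp Poincaré inequality on H^1_0 of an interval of length L, ∫(u')² ≥ (π/L)²∫u² with equality for the first sine mode sin(π(x−x₀)/L) (x₀ the left endpoint), so the inequality holds for all u iff (1−α)(π/L)² ≥ α − c, i.e. α ≤ ((π/L)² + c)/((π/L)² + 1) = (1 + c(L/π)²)/(1 + (L/π)²). With (π/L)² = π^2/36 and c = 1/3, the largest admissible constant is α = ((π/L)² + c)/((π/L)² + 1).
Simplifying, α = (π^2 + 12)/(π^2 + 36).


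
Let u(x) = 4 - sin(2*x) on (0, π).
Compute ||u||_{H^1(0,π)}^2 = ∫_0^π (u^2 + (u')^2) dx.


||u||_{H^1(0,π)}^2 = 37*π/2

u'(x) = -2*cos(2*x).
Expand u² and (u')² and integrate term by term on (0, π), using: for integers n ≥ 1, ∫_0^π sin²(nx) dx = ∫_0^π cos²(nx) dx = π/2; for n ≠ n', ∫_0^π sin(nx)sin(n'x) dx = ∫_0^π cos(nx)cos(n'x) dx = 0; and by product-to-sum, ∫_0^π sin(nx)cos(n'x) dx = ½∫_0^π [sin((n+n')x) + sin((n−n')x)] dx, which is 0 when n+n' is even and 2n/(n²−n'²) when n+n' is odd (it need not vanish on (0, π)). For the constant mode: ∫_0^π 1 dx = π, ∫_0^π cos(nx) dx = 0, ∫_0^π sin(nx) dx = (1−(−1)^n)/n.
  u² squared terms: (4)²·∫1 dx = 16·π = 16*π;  (-1)²·∫sin(2x)² dx = 1·π/2 = π/2.
  u² cross terms: 2·(4)·(-1)·∫1·sin(2x) dx = -8·(0) = 0.
  So ∫_0^π u² dx = 16*π + π/2 + 0 = 33*π/2.
  (u')² squared terms: (-2)²·∫cos(2x)² dx = 4·π/2 = 2*π.
  So ∫_0^π (u')² dx = 2*π.
||u||_{H^1}^2 = (33*π/2) + (2*π) = 37*π/2.


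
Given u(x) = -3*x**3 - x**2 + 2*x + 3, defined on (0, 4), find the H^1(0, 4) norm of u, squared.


||u||_{H^1}^2 = 834788/21

The H^1 norm (squared) on an interval (0, L) is
  ||u||_{H^1}^2 = ∫_0^L u(x)^2 dx + ∫_0^L u'(x)^2 dx.
Compute u'(x) = -9*x**2 - 2*x + 2.
Then u(x)^2 = 9*x**6 + 6*x**5 - 11*x**4 - 22*x**3 - 2*x**2 + 12*x + 9 and u'(x)^2 = 81*x**4 + 36*x**3 - 32*x**2 - 8*x + 4.
Integrate each monomial from 0 to 4 using ∫_0^4 c·x^n dx = c·4^(n+1)/(n+1):
  ∫_0^4 u(x)^2 dx = ∫_0^4 (9*x^6 + 6*x^5 - 11*x^4 - 22*x^3 - 2*x^2 + 12*x + 9) dx. Term by term:
    ∫_0^4 9*x^6 dx = 147456/7;  ∫_0^4 6*x^5 dx = 4096;  ∫_0^4 -11*x^4 dx = -11264/5;
    ∫_0^4 -22*x^3 dx = -1408;  ∫_0^4 -2*x^2 dx = -128/3;  ∫_0^4 12*x dx = 96;
    ∫_0^4 9 dx = 36.
  Sum: 147456/7 + 4096 − 11264/5 − 1408 − 128/3 + 96 + 36 = 2266916/105.
  ∫_0^4 u'(x)^2 dx = ∫_0^4 (81*x^4 + 36*x^3 - 32*x^2 - 8*x + 4) dx. Term by term:
    ∫_0^4 81*x^4 dx = 82944/5;  ∫_0^4 36*x^3 dx = 2304;  ∫_0^4 -32*x^2 dx = -2048/3;
    ∫_0^4 -8*x dx = -64;  ∫_0^4 4 dx = 16.
  Sum: 82944/5 + 2304 − 2048/3 − 64 + 16 = 272432/15.
Adding: ||u||_{H^1}^2 = 2266916/105 + 272432/15 = 834788/21.


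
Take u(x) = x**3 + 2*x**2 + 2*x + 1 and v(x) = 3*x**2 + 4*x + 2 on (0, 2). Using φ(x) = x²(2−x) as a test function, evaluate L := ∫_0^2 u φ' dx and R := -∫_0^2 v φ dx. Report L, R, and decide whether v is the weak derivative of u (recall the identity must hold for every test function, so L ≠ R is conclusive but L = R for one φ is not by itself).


LHS = -232/15, RHS = -232/15. Yes, v = u' weakly.

u(x) = x**3 + 2*x**2 + 2*x + 1, classical derivative u'(x) = 3*x**2 + 4*x + 2.
φ(x) = x²(2−x), so φ'(x) = x*(4 - 3*x).
Note φ(0) = φ(2) = 0, so the boundary term u·φ vanishes.
LHS = ∫_0^2 u(x) φ'(x) dx = ∫_0^2 (-3*x^5 - 2*x^4 + 2*x^3 + 5*x^2 + 4*x) dx. Term by term:
  ∫_0^2 -3*x^5 dx = -32;  ∫_0^2 -2*x^4 dx = -64/5;  ∫_0^2 2*x^3 dx = 8;
  ∫_0^2 5*x^2 dx = 40/3;  ∫_0^2 4*x dx = 8.
Sum: -32 − 64/5 + 8 + 40/3 + 8 = -232/15.
So LHS = -232/15.
∫_0^2 v(x) φ(x) dx = ∫_0^2 (-3*x^5 + 2*x^4 + 6*x^3 + 4*x^2) dx. Term by term:
  ∫_0^2 -3*x^5 dx = -32;  ∫_0^2 2*x^4 dx = 64/5;  ∫_0^2 6*x^3 dx = 24;
  ∫_0^2 4*x^2 dx = 32/3.
Sum: -32 + 64/5 + 24 + 32/3 = 232/15.
So RHS = -∫_0^2 v(x) φ(x) dx = -232/15.
LHS = RHS, so the identity holds for this test φ.
Moreover u is smooth here and v(x) = u'(x) = 3*x**2 + 4*x + 2 pointwise, so the identity holds for every test function. Hence v is the weak derivative of u.


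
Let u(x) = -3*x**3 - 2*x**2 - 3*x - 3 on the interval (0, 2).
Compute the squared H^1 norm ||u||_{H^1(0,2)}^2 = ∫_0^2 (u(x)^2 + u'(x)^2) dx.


||u||_{H^1}^2 = 180856/105

The H^1 norm (squared) on an interval (0, L) is
  ||u||_{H^1}^2 = ∫_0^L u(x)^2 dx + ∫_0^L u'(x)^2 dx.
Compute u'(x) = -9*x**2 - 4*x - 3.
Then u(x)^2 = 9*x**6 + 12*x**5 + 22*x**4 + 30*x**3 + 21*x**2 + 18*x + 9 and u'(x)^2 = 81*x**4 + 72*x**3 + 70*x**2 + 24*x + 9.
Integrate each monomial from 0 to 2 using ∫_0^2 c·x^n dx = c·2^(n+1)/(n+1):
  ∫_0^2 u(x)^2 dx = ∫_0^2 (9*x^6 + 12*x^5 + 22*x^4 + 30*x^3 + 21*x^2 + 18*x + 9) dx. Term by term:
    ∫_0^2 9*x^6 dx = 1152/7;  ∫_0^2 12*x^5 dx = 128;  ∫_0^2 22*x^4 dx = 704/5;
    ∫_0^2 30*x^3 dx = 120;  ∫_0^2 21*x^2 dx = 56;  ∫_0^2 18*x dx = 36;
    ∫_0^2 9 dx = 18.
  Sum: 1152/7 + 128 + 704/5 + 120 + 56 + 36 + 18 = 23218/35.
  ∫_0^2 u'(x)^2 dx = ∫_0^2 (81*x^4 + 72*x^3 + 70*x^2 + 24*x + 9) dx. Term by term:
    ∫_0^2 81*x^4 dx = 2592/5;  ∫_0^2 72*x^3 dx = 288;  ∫_0^2 70*x^2 dx = 560/3;
    ∫_0^2 24*x dx = 48;  ∫_0^2 9 dx = 18.
  Sum: 2592/5 + 288 + 560/3 + 48 + 18 = 15886/15.
Adding: ||u||_{H^1}^2 = 23218/35 + 15886/15 = 180856/105.


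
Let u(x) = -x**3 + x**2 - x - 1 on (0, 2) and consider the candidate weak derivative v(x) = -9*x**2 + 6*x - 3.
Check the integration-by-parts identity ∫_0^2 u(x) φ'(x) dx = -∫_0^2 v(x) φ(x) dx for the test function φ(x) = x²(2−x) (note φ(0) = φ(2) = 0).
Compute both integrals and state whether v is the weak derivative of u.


LHS = 68/15, RHS = 68/5. No, v is not the weak derivative of u.

u(x) = -x**3 + x**2 - x - 1, classical derivative u'(x) = -3*x**2 + 2*x - 1.
φ(x) = x²(2−x), so φ'(x) = x*(4 - 3*x).
Note φ(0) = φ(2) = 0, so the boundary term u·φ vanishes.
LHS = ∫_0^2 u(x) φ'(x) dx = ∫_0^2 (3*x^5 - 7*x^4 + 7*x^3 - x^2 - 4*x) dx. Term by term:
  ∫_0^2 3*x^5 dx = 32;  ∫_0^2 -7*x^4 dx = -224/5;  ∫_0^2 7*x^3 dx = 28;
  ∫_0^2 -x^2 dx = -8/3;  ∫_0^2 -4*x dx = -8.
Sum: 32 − 224/5 + 28 − 8/3 − 8 = 68/15.
So LHS = 68/15.
∫_0^2 v(x) φ(x) dx = ∫_0^2 (9*x^5 - 24*x^4 + 15*x^3 - 6*x^2) dx. Term by term:
  ∫_0^2 9*x^5 dx = 96;  ∫_0^2 -24*x^4 dx = -768/5;  ∫_0^2 15*x^3 dx = 60;
  ∫_0^2 -6*x^2 dx = -16.
Sum: 96 − 768/5 + 60 − 16 = -68/5.
So RHS = -∫_0^2 v(x) φ(x) dx = 68/5.
LHS − RHS = -136/15 ≠ 0, so the identity fails.
(For a valid weak derivative the identity must hold for EVERY test function, in particular this one. The failure shows v is NOT the weak derivative of u.)
Correct weak derivative would be u'(x) = -3*x**2 + 2*x - 1.


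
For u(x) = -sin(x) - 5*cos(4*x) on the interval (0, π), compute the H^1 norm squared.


||u||_{H^1(0,π)}^2 = -68/3 + 427*π/2

u'(x) = 20*sin(4*x) - cos(x).
Expand u² and (u')² and integrate term by term on (0, π), using: for integers n ≥ 1, ∫_0^π sin²(nx) dx = ∫_0^π cos²(nx) dx = π/2; for n ≠ n', ∫_0^π sin(nx)sin(n'x) dx = ∫_0^π cos(nx)cos(n'x) dx = 0; and by product-to-sum, ∫_0^π sin(nx)cos(n'x) dx = ½∫_0^π [sin((n+n')x) + sin((n−n')x)] dx, which is 0 when n+n' is even and 2n/(n²−n'²) when n+n' is odd (it need not vanish on (0, π)).
  u² squared terms: (-1)²·∫sin(x)² dx = 1·π/2 = π/2;  (-5)²·∫cos(4x)² dx = 25·π/2 = 25*π/2.
  u² cross terms: 2·(-1)·(-5)·∫sin(x)·cos(4x) dx = 10·(-2/15) = -4/3.
  So ∫_0^π u² dx = π/2 + 25*π/2 − 4/3 = -4/3 + 13*π.
  (u')² squared terms: (-1)²·∫cos(x)² dx = 1·π/2 = π/2;  (20)²·∫sin(4x)² dx = 400·π/2 = 200*π.
  (u')² cross terms: 2·(-1)·(20)·∫cos(x)·sin(4x) dx = -40·(8/15) = -64/3.
  So ∫_0^π (u')² dx = π/2 + 200*π − 64/3 = -64/3 + 401*π/2.
||u||_{H^1}^2 = (-4/3 + 13*π) + (-64/3 + 401*π/2) = -68/3 + 427*π/2.


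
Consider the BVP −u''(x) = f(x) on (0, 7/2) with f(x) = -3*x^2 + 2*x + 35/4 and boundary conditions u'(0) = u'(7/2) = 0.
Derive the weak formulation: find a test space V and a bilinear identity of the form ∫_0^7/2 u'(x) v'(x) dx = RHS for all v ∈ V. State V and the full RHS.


V = H^1(0, 7/2) (no boundary constraint on v; u is determined up to an additive constant); weak form: ∫_0^7/2 u'v' dx = ∫_0^7/2 (-3*x^2 + 2*x + 35/4) v dx for all v ∈ V.

Multiply both sides by a test function v and integrate from 0 to 7/2:
  ∫_0^7/2 −u''(x) v(x) dx = ∫_0^7/2 f(x) v(x) dx.
Integrate the LHS by parts once:
  ∫_0^7/2 −u'' v dx = −[u'(x) v(x)]_0^7/2 + ∫_0^7/2 u'(x) v'(x) dx.
Thus ∫_0^7/2 u'(x) v'(x) dx = ∫_0^7/2 f(x) v(x) dx + [u'(x) v(x)]_0^7/2.
Choose V so that boundary terms are either known or forced to vanish.
u has homogeneous Neumann: u'(0) = u'(7/2) = 0. So [u' v]_0^7/2 = 0·v(7/2) − 0·v(0) = 0 for any v; take V = H^1(0, 7/2).
Weak formulation: find u (satisfying any essential BC) such that ∫_0^7/2 u'(x) v'(x) dx = ∫_0^7/2 f v dx for all v ∈ V (homogeneous Neumann, so boundary terms vanish).
Substituting f(x) = -3*x^2 + 2*x + 35/4, the right-hand side is ∫_0^7/2 (-3*x^2 + 2*x + 35/4) v dx.
Compatibility check (pure Neumann): taking v ≡ 1 ∈ V gives 0 = ∫_0^7/2 f dx + (0) − (0), i.e. ∫_0^7/2 f dx must equal u'(0) − u'(7/2) = 0. Indeed ∫_0^7/2 (-3*x^2 + 2*x + 35/4) dx = 0, so the data are compatible. The solution is then unique only up to an additive constant (fix it e.g. by requiring ∫_0^7/2 u dx = 0).
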